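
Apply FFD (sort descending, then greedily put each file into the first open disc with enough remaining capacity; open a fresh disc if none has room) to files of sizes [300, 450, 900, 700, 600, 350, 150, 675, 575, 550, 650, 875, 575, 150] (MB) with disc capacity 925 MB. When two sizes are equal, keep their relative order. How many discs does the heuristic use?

10

Sorted descending: 900, 875, 700, 675, 650, 600, 575, 575, 550, 450, 350, 300, 150, 150.
  900 → disc 1 (new)  [load 900/925]
  875 → disc 2 (new)  [load 875/925]
  700 → disc 3 (new)  [load 700/925]
  675 → disc 4 (new)  [load 675/925]
  650 → disc 5 (new)  [load 650/925]
  600 → disc 6 (new)  [load 600/925]
  575 → disc 7 (new)  [load 575/925]
  575 → disc 8 (new)  [load 575/925]
  550 → disc 9 (new)  [load 550/925]
  450 → disc 10 (new)  [load 450/925]
  350 → disc 7  [load 925/925]
  300 → disc 6  [load 900/925]
  150 → disc 3  [load 850/925]
  150 → disc 4  [load 825/925]
10 discs opened.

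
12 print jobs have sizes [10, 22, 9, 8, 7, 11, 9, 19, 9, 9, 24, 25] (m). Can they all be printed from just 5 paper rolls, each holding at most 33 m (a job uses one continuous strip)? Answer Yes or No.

Total = 162 m; ⌈162/33⌉ = 5.
The bound of 5 does not rule out 5, but exhaustive search shows no assignment into 5 paper rolls of capacity 33 m exists — the minimum is 6.

No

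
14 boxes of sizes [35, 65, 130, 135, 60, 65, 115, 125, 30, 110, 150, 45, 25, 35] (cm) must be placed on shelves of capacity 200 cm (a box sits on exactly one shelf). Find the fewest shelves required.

Total = 150 + 135 + 130 + 125 + 115 + 110 + 65 + 65 + 60 + 45 + 35 + 35 + 30 + 25 = 1125 cm.
Lower bound: ⌈1125/200⌉ = 6 shelves.
A packing using 6 shelves:
  shelf 1: 150 + 45 = 195
  shelf 2: 135 + 65 = 200
  shelf 3: 130 + 65 = 195
  shelf 4: 125 + 60 = 185
  shelf 5: 115 + 35 + 35 = 185
  shelf 6: 110 + 30 + 25 = 165
This matches the lower bound, so 6 is optimal.

6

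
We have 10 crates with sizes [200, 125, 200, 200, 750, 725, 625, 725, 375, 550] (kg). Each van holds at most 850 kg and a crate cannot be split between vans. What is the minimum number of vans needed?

6

Total = 750 + 725 + 725 + 625 + 550 + 375 + 200 + 200 + 200 + 125 = 4475 kg.
Lower bound: ⌈4475/850⌉ = 6 vans.
A packing using 6 vans:
  van 1: 750 = 750
  van 2: 725 + 125 = 850
  van 3: 725 = 725
  van 4: 625 + 200 = 825
  van 5: 550 + 200 = 750
  van 6: 375 + 200 = 575
This matches the lower bound, so 6 is optimal.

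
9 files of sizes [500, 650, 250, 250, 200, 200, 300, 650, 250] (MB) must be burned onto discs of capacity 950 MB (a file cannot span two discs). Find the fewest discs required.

4

Total = 650 + 650 + 500 + 300 + 250 + 250 + 250 + 200 + 200 = 3250 MB.
Lower bound: ⌈3250/950⌉ = 4 discs.
A packing using 4 discs:
  disc 1: 650 + 300 = 950
  disc 2: 650 + 250 = 900
  disc 3: 500 + 250 + 200 = 950
  disc 4: 250 + 200 = 450
This matches the lower bound, so 4 is optimal.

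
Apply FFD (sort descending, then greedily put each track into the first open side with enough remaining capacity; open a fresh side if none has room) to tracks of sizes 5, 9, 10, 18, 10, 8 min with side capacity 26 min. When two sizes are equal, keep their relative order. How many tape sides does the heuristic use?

Sorted descending: 18, 10, 10, 9, 8, 5.
  18 → side 1 (new)  [load 18/26]
  10 → side 2 (new)  [load 10/26]
  10 → side 2  [load 20/26]
  9 → side 3 (new)  [load 9/26]
  8 → side 1  [load 26/26]
  5 → side 2  [load 25/26]
3 tape sides opened.

3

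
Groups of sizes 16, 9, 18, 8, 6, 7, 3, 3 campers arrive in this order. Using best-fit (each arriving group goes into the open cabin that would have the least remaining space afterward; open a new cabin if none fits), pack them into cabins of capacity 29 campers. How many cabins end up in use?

  16 → cabin 1 (new)  [load 16/29]
  9 → cabin 1  [load 25/29]
  18 → cabin 2 (new)  [load 18/29]
  8 → cabin 2  [load 26/29]
  6 → cabin 3 (new)  [load 6/29]
  7 → cabin 3  [load 13/29]
  3 → cabin 2  [load 29/29]
  3 → cabin 1  [load 28/29]
3 cabins opened.

3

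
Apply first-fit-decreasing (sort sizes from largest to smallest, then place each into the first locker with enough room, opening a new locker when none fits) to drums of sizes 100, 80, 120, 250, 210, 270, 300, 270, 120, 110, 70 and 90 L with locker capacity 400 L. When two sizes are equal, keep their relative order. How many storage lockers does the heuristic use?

Sorted descending: 300, 270, 270, 250, 210, 120, 120, 110, 100, 90, 80, 70.
  300 → locker 1 (new)  [load 300/400]
  270 → locker 2 (new)  [load 270/400]
  270 → locker 3 (new)  [load 270/400]
  250 → locker 4 (new)  [load 250/400]
  210 → locker 5 (new)  [load 210/400]
  120 → locker 2  [load 390/400]
  120 → locker 3  [load 390/400]
  110 → locker 4  [load 360/400]
  100 → locker 1  [load 400/400]
  90 → locker 5  [load 300/400]
  80 → locker 5  [load 380/400]
  70 → locker 6 (new)  [load 70/400]
6 storage lockers opened.

6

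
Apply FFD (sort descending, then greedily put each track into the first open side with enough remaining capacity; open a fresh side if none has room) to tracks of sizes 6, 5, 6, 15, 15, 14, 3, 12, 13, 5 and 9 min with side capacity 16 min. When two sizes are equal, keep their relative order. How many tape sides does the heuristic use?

7

Sorted descending: 15, 15, 14, 13, 12, 9, 6, 6, 5, 5, 3.
  15 → side 1 (new)  [load 15/16]
  15 → side 2 (new)  [load 15/16]
  14 → side 3 (new)  [load 14/16]
  13 → side 4 (new)  [load 13/16]
  12 → side 5 (new)  [load 12/16]
  9 → side 6 (new)  [load 9/16]
  6 → side 6  [load 15/16]
  6 → side 7 (new)  [load 6/16]
  5 → side 7  [load 11/16]
  5 → side 7  [load 16/16]
  3 → side 4  [load 16/16]
7 tape sides opened.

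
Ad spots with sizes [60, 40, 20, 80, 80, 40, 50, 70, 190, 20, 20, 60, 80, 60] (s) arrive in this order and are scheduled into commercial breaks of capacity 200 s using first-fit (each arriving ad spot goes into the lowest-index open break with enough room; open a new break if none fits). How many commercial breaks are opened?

5

  60 → break 1 (new)  [load 60/200]
  40 → break 1  [load 100/200]
  20 → break 1  [load 120/200]
  80 → break 1  [load 200/200]
  80 → break 2 (new)  [load 80/200]
  40 → break 2  [load 120/200]
  50 → break 2  [load 170/200]
  70 → break 3 (new)  [load 70/200]
  190 → break 4 (new)  [load 190/200]
  20 → break 2  [load 190/200]
  20 → break 3  [load 90/200]
  60 → break 3  [load 150/200]
  80 → break 5 (new)  [load 80/200]
  60 → break 5  [load 140/200]
5 commercial breaks opened.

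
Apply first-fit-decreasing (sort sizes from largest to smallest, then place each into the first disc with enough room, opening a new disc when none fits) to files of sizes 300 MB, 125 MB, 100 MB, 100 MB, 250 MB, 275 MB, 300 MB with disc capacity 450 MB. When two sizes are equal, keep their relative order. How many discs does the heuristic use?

4

Sorted descending: 300, 300, 275, 250, 125, 100, 100.
  300 → disc 1 (new)  [load 300/450]
  300 → disc 2 (new)  [load 300/450]
  275 → disc 3 (new)  [load 275/450]
  250 → disc 4 (new)  [load 250/450]
  125 → disc 1  [load 425/450]
  100 → disc 2  [load 400/450]
  100 → disc 3  [load 375/450]
4 discs opened.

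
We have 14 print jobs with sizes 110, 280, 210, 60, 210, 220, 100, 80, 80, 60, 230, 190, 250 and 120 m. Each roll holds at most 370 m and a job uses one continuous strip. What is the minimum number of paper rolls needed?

Total = 280 + 250 + 230 + 220 + 210 + 210 + 190 + 120 + 110 + 100 + 80 + 80 + 60 + 60 = 2200 m.
Lower bound: ⌈2200/370⌉ = 6 paper rolls.
Also, 7 print jobs each exceed 185 m, and no two of those can share a roll, so at least 7 paper rolls are needed.
A packing using 7 paper rolls:
  roll 1: 280 + 80 = 360
  roll 2: 250 + 120 = 370
  roll 3: 230 + 110 = 340
  roll 4: 220 + 100 = 320
  roll 5: 210 + 80 + 60 = 350
  roll 6: 210 + 60 = 270
  roll 7: 190 = 190
This matches the lower bound, so 7 is optimal.

7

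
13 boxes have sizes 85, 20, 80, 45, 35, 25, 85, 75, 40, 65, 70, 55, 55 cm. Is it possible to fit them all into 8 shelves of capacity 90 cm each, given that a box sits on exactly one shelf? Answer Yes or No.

Total = 735 cm; ⌈735/90⌉ = 9.
At least 9 shelves are required, but only 8 are allowed.

No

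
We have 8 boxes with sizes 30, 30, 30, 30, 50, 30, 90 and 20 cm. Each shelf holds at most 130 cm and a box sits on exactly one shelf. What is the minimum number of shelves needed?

3

Total = 90 + 50 + 30 + 30 + 30 + 30 + 30 + 20 = 310 cm.
Lower bound: ⌈310/130⌉ = 3 shelves.
A packing using 3 shelves:
  shelf 1: 90 + 30 = 120
  shelf 2: 50 + 30 + 30 + 20 = 130
  shelf 3: 30 + 30 = 60
This matches the lower bound, so 3 is optimal.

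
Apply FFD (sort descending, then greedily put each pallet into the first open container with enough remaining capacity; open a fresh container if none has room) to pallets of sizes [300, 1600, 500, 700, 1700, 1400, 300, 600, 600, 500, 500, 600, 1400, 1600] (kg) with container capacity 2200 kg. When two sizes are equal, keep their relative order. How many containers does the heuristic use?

Sorted descending: 1700, 1600, 1600, 1400, 1400, 700, 600, 600, 600, 500, 500, 500, 300, 300.
  1700 → container 1 (new)  [load 1700/2200]
  1600 → container 2 (new)  [load 1600/2200]
  1600 → container 3 (new)  [load 1600/2200]
  1400 → container 4 (new)  [load 1400/2200]
  1400 → container 5 (new)  [load 1400/2200]
  700 → container 4  [load 2100/2200]
  600 → container 2  [load 2200/2200]
  600 → container 3  [load 2200/2200]
  600 → container 5  [load 2000/2200]
  500 → container 1  [load 2200/2200]
  500 → container 6 (new)  [load 500/2200]
  500 → container 6  [load 1000/2200]
  300 → container 6  [load 1300/2200]
  300 → container 6  [load 1600/2200]
6 containers opened.

6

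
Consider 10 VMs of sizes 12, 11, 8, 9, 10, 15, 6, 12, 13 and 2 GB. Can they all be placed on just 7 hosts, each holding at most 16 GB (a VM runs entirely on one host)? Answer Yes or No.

Total = 98 GB; ⌈98/16⌉ = 7.
The bound of 7 does not rule out 7, but exhaustive search shows no assignment into 7 hosts of capacity 16 GB exists — the minimum is 8.

No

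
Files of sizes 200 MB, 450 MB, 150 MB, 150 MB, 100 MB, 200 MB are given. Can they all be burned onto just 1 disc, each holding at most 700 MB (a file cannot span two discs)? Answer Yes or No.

Total = 1250 MB; ⌈1250/700⌉ = 2.
At least 2 discs are required, but only 1 is allowed.

No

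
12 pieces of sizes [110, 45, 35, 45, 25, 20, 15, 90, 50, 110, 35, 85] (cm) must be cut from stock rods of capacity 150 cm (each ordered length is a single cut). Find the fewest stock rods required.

5

Total = 110 + 110 + 90 + 85 + 50 + 45 + 45 + 35 + 35 + 25 + 20 + 15 = 665 cm.
Lower bound: ⌈665/150⌉ = 5 stock rods.
A packing using 5 stock rods:
  stock rod 1: 110 + 35 = 145
  stock rod 2: 110 + 35 = 145
  stock rod 3: 90 + 50 = 140
  stock rod 4: 85 + 45 + 20 = 150
  stock rod 5: 45 + 25 + 15 = 85
This matches the lower bound, so 5 is optimal.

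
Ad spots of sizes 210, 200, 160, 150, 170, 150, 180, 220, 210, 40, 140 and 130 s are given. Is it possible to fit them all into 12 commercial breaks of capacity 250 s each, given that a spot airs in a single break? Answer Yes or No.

A valid assignment using 11 commercial breaks:
  break 1: 220 = 220
  break 2: 210 + 40 = 250
  break 3: 210 = 210
  break 4: 200 = 200
  break 5: 180 = 180
  break 6: 170 = 170
  break 7: 160 = 160
  break 8: 150 = 150
  break 9: 150 = 150
  break 10: 140 = 140
  break 11: 130 = 130
That uses only 11 ≤ 12, so 12 commercial breaks are enough.

Yes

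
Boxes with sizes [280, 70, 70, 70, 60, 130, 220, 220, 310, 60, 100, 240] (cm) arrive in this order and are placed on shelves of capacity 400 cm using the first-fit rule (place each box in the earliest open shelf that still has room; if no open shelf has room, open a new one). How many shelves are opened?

  280 → shelf 1 (new)  [load 280/400]
  70 → shelf 1  [load 350/400]
  70 → shelf 2 (new)  [load 70/400]
  70 → shelf 2  [load 140/400]
  60 → shelf 2  [load 200/400]
  130 → shelf 2  [load 330/400]
  220 → shelf 3 (new)  [load 220/400]
  220 → shelf 4 (new)  [load 220/400]
  310 → shelf 5 (new)  [load 310/400]
  60 → shelf 2  [load 390/400]
  100 → shelf 3  [load 320/400]
  240 → shelf 6 (new)  [load 240/400]
6 shelves opened.

6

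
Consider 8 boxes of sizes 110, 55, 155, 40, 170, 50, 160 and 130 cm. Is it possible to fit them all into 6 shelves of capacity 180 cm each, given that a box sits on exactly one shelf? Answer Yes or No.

A valid assignment using 6 shelves:
  shelf 1: 170 = 170
  shelf 2: 160 = 160
  shelf 3: 155 = 155
  shelf 4: 130 + 50 = 180
  shelf 5: 110 + 55 = 165
  shelf 6: 40 = 40
Every load is within 180 cm, so 6 shelves suffice.

Yes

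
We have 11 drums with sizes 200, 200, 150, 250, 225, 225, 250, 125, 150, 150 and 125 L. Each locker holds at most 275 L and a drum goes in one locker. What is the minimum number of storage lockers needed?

Total = 250 + 250 + 225 + 225 + 200 + 200 + 150 + 150 + 150 + 125 + 125 = 2050 L.
Lower bound: ⌈2050/275⌉ = 8 storage lockers.
Also, 9 drums each exceed 275/2 L, and no two of those can share a locker, so at least 9 storage lockers are needed.
A packing using 9 storage lockers:
  locker 1: 250 = 250
  locker 2: 250 = 250
  locker 3: 225 = 225
  locker 4: 225 = 225
  locker 5: 200 = 200
  locker 6: 200 = 200
  locker 7: 150 + 125 = 275
  locker 8: 150 + 125 = 275
  locker 9: 150 = 150
This matches the lower bound, so 9 is optimal.

9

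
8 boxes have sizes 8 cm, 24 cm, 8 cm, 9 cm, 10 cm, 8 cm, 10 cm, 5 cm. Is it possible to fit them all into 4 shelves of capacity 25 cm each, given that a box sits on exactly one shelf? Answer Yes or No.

Yes

A valid assignment using 4 shelves:
  shelf 1: 24 = 24
  shelf 2: 10 + 10 + 5 = 25
  shelf 3: 9 + 8 + 8 = 25
  shelf 4: 8 = 8
Every load is within 25 cm, so 4 shelves suffice.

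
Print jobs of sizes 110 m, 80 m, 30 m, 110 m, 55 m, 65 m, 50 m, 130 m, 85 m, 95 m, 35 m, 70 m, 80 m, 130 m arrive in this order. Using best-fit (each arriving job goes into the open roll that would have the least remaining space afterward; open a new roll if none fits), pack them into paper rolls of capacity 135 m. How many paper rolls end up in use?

  110 → roll 1 (new)  [load 110/135]
  80 → roll 2 (new)  [load 80/135]
  30 → roll 2  [load 110/135]
  110 → roll 3 (new)  [load 110/135]
  55 → roll 4 (new)  [load 55/135]
  65 → roll 4  [load 120/135]
  50 → roll 5 (new)  [load 50/135]
  130 → roll 6 (new)  [load 130/135]
  85 → roll 5  [load 135/135]
  95 → roll 7 (new)  [load 95/135]
  35 → roll 7  [load 130/135]
  70 → roll 8 (new)  [load 70/135]
  80 → roll 9 (new)  [load 80/135]
  130 → roll 10 (new)  [load 130/135]
10 paper rolls opened.

10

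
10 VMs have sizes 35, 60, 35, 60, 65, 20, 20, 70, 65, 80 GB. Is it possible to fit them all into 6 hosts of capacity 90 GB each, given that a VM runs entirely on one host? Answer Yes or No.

Total = 510 GB; ⌈510/90⌉ = 6.
The bound of 6 does not rule out 6, but exhaustive search shows no assignment into 6 hosts of capacity 90 GB exists — the minimum is 7.

No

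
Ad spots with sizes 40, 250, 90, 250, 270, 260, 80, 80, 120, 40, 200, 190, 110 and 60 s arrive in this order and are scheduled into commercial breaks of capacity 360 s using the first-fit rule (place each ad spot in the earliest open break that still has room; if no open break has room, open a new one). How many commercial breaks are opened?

6

  40 → break 1 (new)  [load 40/360]
  250 → break 1  [load 290/360]
  90 → break 2 (new)  [load 90/360]
  250 → break 2  [load 340/360]
  270 → break 3 (new)  [load 270/360]
  260 → break 4 (new)  [load 260/360]
  80 → break 3  [load 350/360]
  80 → break 4  [load 340/360]
  120 → break 5 (new)  [load 120/360]
  40 → break 1  [load 330/360]
  200 → break 5  [load 320/360]
  190 → break 6 (new)  [load 190/360]
  110 → break 6  [load 300/360]
  60 → break 6  [load 360/360]
6 commercial breaks opened.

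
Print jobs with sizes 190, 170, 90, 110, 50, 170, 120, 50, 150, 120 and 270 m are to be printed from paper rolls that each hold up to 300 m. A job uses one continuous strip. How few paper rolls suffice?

6

Total = 270 + 190 + 170 + 170 + 150 + 120 + 120 + 110 + 90 + 50 + 50 = 1490 m.
Lower bound: ⌈1490/300⌉ = 5 paper rolls.
A packing using 6 paper rolls:
  roll 1: 270 = 270
  roll 2: 190 + 110 = 300
  roll 3: 170 + 120 = 290
  roll 4: 170 + 120 = 290
  roll 5: 150 + 90 + 50 = 290
  roll 6: 50 = 50
No arrangement into 5 paper rolls stays within capacity, so 6 is optimal.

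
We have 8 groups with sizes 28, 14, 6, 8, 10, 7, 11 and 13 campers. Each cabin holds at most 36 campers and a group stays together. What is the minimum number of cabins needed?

Total = 28 + 14 + 13 + 11 + 10 + 8 + 7 + 6 = 97 campers.
Lower bound: ⌈97/36⌉ = 3 cabins.
A packing using 3 cabins:
  cabin 1: 28 + 8 = 36
  cabin 2: 14 + 13 + 7 = 34
  cabin 3: 11 + 10 + 6 = 27
This matches the lower bound, so 3 is optimal.

3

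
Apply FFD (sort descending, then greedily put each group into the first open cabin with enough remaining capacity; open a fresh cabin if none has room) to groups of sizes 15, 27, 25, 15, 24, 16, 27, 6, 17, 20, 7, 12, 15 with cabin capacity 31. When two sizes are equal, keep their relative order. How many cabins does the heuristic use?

Sorted descending: 27, 27, 25, 24, 20, 17, 16, 15, 15, 15, 12, 7, 6.
  27 → cabin 1 (new)  [load 27/31]
  27 → cabin 2 (new)  [load 27/31]
  25 → cabin 3 (new)  [load 25/31]
  24 → cabin 4 (new)  [load 24/31]
  20 → cabin 5 (new)  [load 20/31]
  17 → cabin 6 (new)  [load 17/31]
  16 → cabin 7 (new)  [load 16/31]
  15 → cabin 7  [load 31/31]
  15 → cabin 8 (new)  [load 15/31]
  15 → cabin 8  [load 30/31]
  12 → cabin 6  [load 29/31]
  7 → cabin 4  [load 31/31]
  6 → cabin 3  [load 31/31]
8 cabins opened.

8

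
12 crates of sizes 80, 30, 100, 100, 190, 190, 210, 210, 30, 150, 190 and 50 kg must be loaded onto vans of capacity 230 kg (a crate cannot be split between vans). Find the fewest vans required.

8

Total = 210 + 210 + 190 + 190 + 190 + 150 + 100 + 100 + 80 + 50 + 30 + 30 = 1530 kg.
Lower bound: ⌈1530/230⌉ = 7 vans.
A packing using 8 vans:
  van 1: 210 = 210
  van 2: 210 = 210
  van 3: 190 + 30 = 220
  van 4: 190 + 30 = 220
  van 5: 190 = 190
  van 6: 150 + 80 = 230
  van 7: 100 + 100 = 200
  van 8: 50 = 50
No arrangement into 7 vans stays within capacity, so 8 is optimal.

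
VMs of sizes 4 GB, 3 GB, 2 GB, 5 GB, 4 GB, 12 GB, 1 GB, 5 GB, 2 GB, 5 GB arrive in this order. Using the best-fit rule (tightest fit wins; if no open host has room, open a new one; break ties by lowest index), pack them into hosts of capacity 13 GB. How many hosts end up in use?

  4 → host 1 (new)  [load 4/13]
  3 → host 1  [load 7/13]
  2 → host 1  [load 9/13]
  5 → host 2 (new)  [load 5/13]
  4 → host 1  [load 13/13]
  12 → host 3 (new)  [load 12/13]
  1 → host 3  [load 13/13]
  5 → host 2  [load 10/13]
  2 → host 2  [load 12/13]
  5 → host 4 (new)  [load 5/13]
4 hosts opened.

4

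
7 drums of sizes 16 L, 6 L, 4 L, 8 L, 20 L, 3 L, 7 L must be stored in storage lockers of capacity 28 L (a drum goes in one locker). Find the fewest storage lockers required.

Total = 20 + 16 + 8 + 7 + 6 + 4 + 3 = 64 L.
Lower bound: ⌈64/28⌉ = 3 storage lockers.
A packing using 3 storage lockers:
  locker 1: 20 + 8 = 28
  locker 2: 16 + 7 + 4 = 27
  locker 3: 6 + 3 = 9
This matches the lower bound, so 3 is optimal.

3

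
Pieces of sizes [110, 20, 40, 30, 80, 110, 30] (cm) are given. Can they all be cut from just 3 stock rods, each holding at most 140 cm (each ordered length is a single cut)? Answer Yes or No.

Yes

A valid assignment using 3 stock rods:
  stock rod 1: 110 + 30 = 140
  stock rod 2: 110 + 30 = 140
  stock rod 3: 80 + 40 + 20 = 140
Every load is within 140 cm, so 3 stock rods suffice.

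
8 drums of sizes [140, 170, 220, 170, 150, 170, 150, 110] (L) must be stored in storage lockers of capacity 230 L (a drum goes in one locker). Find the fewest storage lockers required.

8

Total = 220 + 170 + 170 + 170 + 150 + 150 + 140 + 110 = 1280 L.
Lower bound: ⌈1280/230⌉ = 6 storage lockers.
Also, 7 drums each exceed 115 L, and no two of those can share a locker, so at least 7 storage lockers are needed.
A packing using 8 storage lockers:
  locker 1: 220 = 220
  locker 2: 170 = 170
  locker 3: 170 = 170
  locker 4: 170 = 170
  locker 5: 150 = 150
  locker 6: 150 = 150
  locker 7: 140 = 140
  locker 8: 110 = 110
No arrangement into 7 storage lockers stays within capacity, so 8 is optimal.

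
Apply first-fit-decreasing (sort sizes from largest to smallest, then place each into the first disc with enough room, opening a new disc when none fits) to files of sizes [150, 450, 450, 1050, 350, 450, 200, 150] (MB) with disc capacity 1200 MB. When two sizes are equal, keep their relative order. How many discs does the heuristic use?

3

Sorted descending: 1050, 450, 450, 450, 350, 200, 150, 150.
  1050 → disc 1 (new)  [load 1050/1200]
  450 → disc 2 (new)  [load 450/1200]
  450 → disc 2  [load 900/1200]
  450 → disc 3 (new)  [load 450/1200]
  350 → disc 3  [load 800/1200]
  200 → disc 2  [load 1100/1200]
  150 → disc 1  [load 1200/1200]
  150 → disc 3  [load 950/1200]
3 discs opened.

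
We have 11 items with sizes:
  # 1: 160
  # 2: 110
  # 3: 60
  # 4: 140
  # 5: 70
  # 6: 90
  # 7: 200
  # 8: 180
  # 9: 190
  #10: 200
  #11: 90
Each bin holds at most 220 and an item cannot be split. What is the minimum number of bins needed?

8

Total = 200 + 200 + 190 + 180 + 160 + 140 + 110 + 90 + 90 + 70 + 60 = 1490.
Lower bound: ⌈1490/220⌉ = 7 bins.
A packing using 8 bins:
  bin 1: 200 = 200
  bin 2: 200 = 200
  bin 3: 190 = 190
  bin 4: 180 = 180
  bin 5: 160 + 60 = 220
  bin 6: 140 + 70 = 210
  bin 7: 110 + 90 = 200
  bin 8: 90 = 90
No arrangement into 7 bins stays within capacity, so 8 is optimal.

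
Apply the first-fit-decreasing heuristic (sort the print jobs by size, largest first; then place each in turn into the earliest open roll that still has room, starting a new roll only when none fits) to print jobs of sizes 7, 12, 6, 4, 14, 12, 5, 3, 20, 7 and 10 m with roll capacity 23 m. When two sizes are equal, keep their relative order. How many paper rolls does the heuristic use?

Sorted descending: 20, 14, 12, 12, 10, 7, 7, 6, 5, 4, 3.
  20 → roll 1 (new)  [load 20/23]
  14 → roll 2 (new)  [load 14/23]
  12 → roll 3 (new)  [load 12/23]
  12 → roll 4 (new)  [load 12/23]
  10 → roll 3  [load 22/23]
  7 → roll 2  [load 21/23]
  7 → roll 4  [load 19/23]
  6 → roll 5 (new)  [load 6/23]
  5 → roll 5  [load 11/23]
  4 → roll 4  [load 23/23]
  3 → roll 1  [load 23/23]
5 paper rolls opened.

5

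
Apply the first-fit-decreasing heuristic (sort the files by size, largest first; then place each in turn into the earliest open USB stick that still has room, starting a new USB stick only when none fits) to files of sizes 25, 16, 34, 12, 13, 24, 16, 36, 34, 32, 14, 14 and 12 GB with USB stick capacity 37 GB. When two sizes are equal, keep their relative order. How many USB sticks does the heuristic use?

9

Sorted descending: 36, 34, 34, 32, 25, 24, 16, 16, 14, 14, 13, 12, 12.
  36 → USB stick 1 (new)  [load 36/37]
  34 → USB stick 2 (new)  [load 34/37]
  34 → USB stick 3 (new)  [load 34/37]
  32 → USB stick 4 (new)  [load 32/37]
  25 → USB stick 5 (new)  [load 25/37]
  24 → USB stick 6 (new)  [load 24/37]
  16 → USB stick 7 (new)  [load 16/37]
  16 → USB stick 7  [load 32/37]
  14 → USB stick 8 (new)  [load 14/37]
  14 → USB stick 8  [load 28/37]
  13 → USB stick 6  [load 37/37]
  12 → USB stick 5  [load 37/37]
  12 → USB stick 9 (new)  [load 12/37]
9 USB sticks opened.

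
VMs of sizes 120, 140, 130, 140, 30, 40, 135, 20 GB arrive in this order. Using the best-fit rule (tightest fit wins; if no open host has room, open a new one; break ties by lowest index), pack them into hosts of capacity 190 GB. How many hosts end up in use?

  120 → host 1 (new)  [load 120/190]
  140 → host 2 (new)  [load 140/190]
  130 → host 3 (new)  [load 130/190]
  140 → host 4 (new)  [load 140/190]
  30 → host 2  [load 170/190]
  40 → host 4  [load 180/190]
  135 → host 5 (new)  [load 135/190]
  20 → host 2  [load 190/190]
5 hosts opened.

5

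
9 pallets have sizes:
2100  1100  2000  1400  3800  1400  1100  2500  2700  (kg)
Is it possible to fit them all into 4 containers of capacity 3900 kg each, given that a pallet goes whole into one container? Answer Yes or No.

No

Total = 18100 kg; ⌈18100/3900⌉ = 5.
At least 5 containers are required, but only 4 are allowed.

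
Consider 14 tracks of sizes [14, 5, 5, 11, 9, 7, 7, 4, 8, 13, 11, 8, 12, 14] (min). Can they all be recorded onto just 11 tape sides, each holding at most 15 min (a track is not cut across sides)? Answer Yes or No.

Yes

A valid assignment using 10 tape sides:
  side 1: 14 = 14
  side 2: 14 = 14
  side 3: 13 = 13
  side 4: 12 = 12
  side 5: 11 + 4 = 15
  side 6: 11 = 11
  side 7: 9 + 5 = 14
  side 8: 8 + 7 = 15
  side 9: 8 + 7 = 15
  side 10: 5 = 5
That uses only 10 ≤ 11, so 11 tape sides are enough.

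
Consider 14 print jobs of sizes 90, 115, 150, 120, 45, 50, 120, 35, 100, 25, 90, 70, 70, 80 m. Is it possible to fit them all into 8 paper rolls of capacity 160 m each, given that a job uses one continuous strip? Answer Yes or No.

A valid assignment using 8 paper rolls:
  roll 1: 150 = 150
  roll 2: 120 + 35 = 155
  roll 3: 120 + 25 = 145
  roll 4: 115 + 45 = 160
  roll 5: 100 + 50 = 150
  roll 6: 90 + 70 = 160
  roll 7: 90 + 70 = 160
  roll 8: 80 = 80
Every load is within 160 m, so 8 paper rolls suffice.

Yes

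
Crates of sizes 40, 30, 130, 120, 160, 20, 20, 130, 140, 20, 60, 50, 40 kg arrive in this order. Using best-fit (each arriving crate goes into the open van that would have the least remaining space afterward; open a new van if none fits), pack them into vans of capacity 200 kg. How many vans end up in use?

5

  40 → van 1 (new)  [load 40/200]
  30 → van 1  [load 70/200]
  130 → van 1  [load 200/200]
  120 → van 2 (new)  [load 120/200]
  160 → van 3 (new)  [load 160/200]
  20 → van 3  [load 180/200]
  20 → van 3  [load 200/200]
  130 → van 4 (new)  [load 130/200]
  140 → van 5 (new)  [load 140/200]
  20 → van 5  [load 160/200]
  60 → van 4  [load 190/200]
  50 → van 2  [load 170/200]
  40 → van 5  [load 200/200]
5 vans opened.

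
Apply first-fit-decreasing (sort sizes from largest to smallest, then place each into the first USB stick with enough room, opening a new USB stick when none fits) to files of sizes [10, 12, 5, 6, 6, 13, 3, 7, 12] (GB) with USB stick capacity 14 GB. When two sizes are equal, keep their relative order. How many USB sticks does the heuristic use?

6

Sorted descending: 13, 12, 12, 10, 7, 6, 6, 5, 3.
  13 → USB stick 1 (new)  [load 13/14]
  12 → USB stick 2 (new)  [load 12/14]
  12 → USB stick 3 (new)  [load 12/14]
  10 → USB stick 4 (new)  [load 10/14]
  7 → USB stick 5 (new)  [load 7/14]
  6 → USB stick 5  [load 13/14]
  6 → USB stick 6 (new)  [load 6/14]
  5 → USB stick 6  [load 11/14]
  3 → USB stick 4  [load 13/14]
6 USB sticks opened.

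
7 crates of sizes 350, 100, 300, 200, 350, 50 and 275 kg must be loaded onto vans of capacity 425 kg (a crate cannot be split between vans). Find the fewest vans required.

5

Total = 350 + 350 + 300 + 275 + 200 + 100 + 50 = 1625 kg.
Lower bound: ⌈1625/425⌉ = 4 vans.
A packing using 5 vans:
  van 1: 350 + 50 = 400
  van 2: 350 = 350
  van 3: 300 + 100 = 400
  van 4: 275 = 275
  van 5: 200 = 200
No arrangement into 4 vans stays within capacity, so 5 is optimal.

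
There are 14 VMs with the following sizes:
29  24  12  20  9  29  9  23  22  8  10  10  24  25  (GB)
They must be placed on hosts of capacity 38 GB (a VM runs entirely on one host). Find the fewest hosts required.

8

Total = 29 + 29 + 25 + 24 + 24 + 23 + 22 + 20 + 12 + 10 + 10 + 9 + 9 + 8 = 254 GB.
Lower bound: ⌈254/38⌉ = 7 hosts.
Also, 8 VMs each exceed 19 GB, and no two of those can share a host, so at least 8 hosts are needed.
A packing using 8 hosts:
  host 1: 29 + 9 = 38
  host 2: 29 + 9 = 38
  host 3: 25 + 12 = 37
  host 4: 24 + 10 = 34
  host 5: 24 + 10 = 34
  host 6: 23 + 8 = 31
  host 7: 22 = 22
  host 8: 20 = 20
This matches the lower bound, so 8 is optimal.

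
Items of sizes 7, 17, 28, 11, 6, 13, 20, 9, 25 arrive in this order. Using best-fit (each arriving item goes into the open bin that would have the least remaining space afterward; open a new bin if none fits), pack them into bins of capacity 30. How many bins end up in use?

  7 → bin 1 (new)  [load 7/30]
  17 → bin 1  [load 24/30]
  28 → bin 2 (new)  [load 28/30]
  11 → bin 3 (new)  [load 11/30]
  6 → bin 1  [load 30/30]
  13 → bin 3  [load 24/30]
  20 → bin 4 (new)  [load 20/30]
  9 → bin 4  [load 29/30]
  25 → bin 5 (new)  [load 25/30]
5 bins opened.

5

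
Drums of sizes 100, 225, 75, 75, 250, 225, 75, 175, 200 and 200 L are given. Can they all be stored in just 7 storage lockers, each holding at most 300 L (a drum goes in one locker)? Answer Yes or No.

A valid assignment using 6 storage lockers:
  locker 1: 250 = 250
  locker 2: 225 + 75 = 300
  locker 3: 225 + 75 = 300
  locker 4: 200 + 100 = 300
  locker 5: 200 + 75 = 275
  locker 6: 175 = 175
That uses only 6 ≤ 7, so 7 storage lockers are enough.

Yes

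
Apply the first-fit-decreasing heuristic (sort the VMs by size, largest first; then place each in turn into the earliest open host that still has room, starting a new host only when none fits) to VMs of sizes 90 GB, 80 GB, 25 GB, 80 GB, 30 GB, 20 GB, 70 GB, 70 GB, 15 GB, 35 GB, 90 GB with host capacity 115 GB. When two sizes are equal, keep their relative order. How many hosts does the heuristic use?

Sorted descending: 90, 90, 80, 80, 70, 70, 35, 30, 25, 20, 15.
  90 → host 1 (new)  [load 90/115]
  90 → host 2 (new)  [load 90/115]
  80 → host 3 (new)  [load 80/115]
  80 → host 4 (new)  [load 80/115]
  70 → host 5 (new)  [load 70/115]
  70 → host 6 (new)  [load 70/115]
  35 → host 3  [load 115/115]
  30 → host 4  [load 110/115]
  25 → host 1  [load 115/115]
  20 → host 2  [load 110/115]
  15 → host 5  [load 85/115]
6 hosts opened.

6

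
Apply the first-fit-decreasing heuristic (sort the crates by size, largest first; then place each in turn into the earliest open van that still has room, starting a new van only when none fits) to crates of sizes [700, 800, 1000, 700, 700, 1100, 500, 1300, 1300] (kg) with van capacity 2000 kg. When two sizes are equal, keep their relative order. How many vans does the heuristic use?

Sorted descending: 1300, 1300, 1100, 1000, 800, 700, 700, 700, 500.
  1300 → van 1 (new)  [load 1300/2000]
  1300 → van 2 (new)  [load 1300/2000]
  1100 → van 3 (new)  [load 1100/2000]
  1000 → van 4 (new)  [load 1000/2000]
  800 → van 3  [load 1900/2000]
  700 → van 1  [load 2000/2000]
  700 → van 2  [load 2000/2000]
  700 → van 4  [load 1700/2000]
  500 → van 5 (new)  [load 500/2000]
5 vans opened.

5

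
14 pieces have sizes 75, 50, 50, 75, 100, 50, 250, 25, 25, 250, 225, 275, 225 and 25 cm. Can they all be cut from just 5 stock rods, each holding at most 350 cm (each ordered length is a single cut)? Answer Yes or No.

A valid assignment using 5 stock rods:
  stock rod 1: 275 + 75 = 350
  stock rod 2: 250 + 100 = 350
  stock rod 3: 250 + 75 + 25 = 350
  stock rod 4: 225 + 50 + 50 + 25 = 350
  stock rod 5: 225 + 50 + 25 = 300
Every load is within 350 cm, so 5 stock rods suffice.

Yes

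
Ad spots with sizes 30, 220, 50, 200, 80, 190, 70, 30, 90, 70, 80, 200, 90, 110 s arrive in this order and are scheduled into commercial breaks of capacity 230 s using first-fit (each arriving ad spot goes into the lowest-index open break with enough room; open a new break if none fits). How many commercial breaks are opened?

  30 → break 1 (new)  [load 30/230]
  220 → break 2 (new)  [load 220/230]
  50 → break 1  [load 80/230]
  200 → break 3 (new)  [load 200/230]
  80 → break 1  [load 160/230]
  190 → break 4 (new)  [load 190/230]
  70 → break 1  [load 230/230]
  30 → break 3  [load 230/230]
  90 → break 5 (new)  [load 90/230]
  70 → break 5  [load 160/230]
  80 → break 6 (new)  [load 80/230]
  200 → break 7 (new)  [load 200/230]
  90 → break 6  [load 170/230]
  110 → break 8 (new)  [load 110/230]
8 commercial breaks opened.

8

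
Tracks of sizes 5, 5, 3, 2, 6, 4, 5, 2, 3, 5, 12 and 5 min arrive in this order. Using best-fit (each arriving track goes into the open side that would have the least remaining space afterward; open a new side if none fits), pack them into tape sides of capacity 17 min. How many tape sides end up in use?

4

  5 → side 1 (new)  [load 5/17]
  5 → side 1  [load 10/17]
  3 → side 1  [load 13/17]
  2 → side 1  [load 15/17]
  6 → side 2 (new)  [load 6/17]
  4 → side 2  [load 10/17]
  5 → side 2  [load 15/17]
  2 → side 1  [load 17/17]
  3 → side 3 (new)  [load 3/17]
  5 → side 3  [load 8/17]
  12 → side 4 (new)  [load 12/17]
  5 → side 4  [load 17/17]
4 tape sides opened.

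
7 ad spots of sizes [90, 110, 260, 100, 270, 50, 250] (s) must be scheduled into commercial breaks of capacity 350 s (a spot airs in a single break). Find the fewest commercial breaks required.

Total = 270 + 260 + 250 + 110 + 100 + 90 + 50 = 1130 s.
Lower bound: ⌈1130/350⌉ = 4 commercial breaks.
A packing using 4 commercial breaks:
  break 1: 270 + 50 = 320
  break 2: 260 + 90 = 350
  break 3: 250 + 100 = 350
  break 4: 110 = 110
This matches the lower bound, so 4 is optimal.

4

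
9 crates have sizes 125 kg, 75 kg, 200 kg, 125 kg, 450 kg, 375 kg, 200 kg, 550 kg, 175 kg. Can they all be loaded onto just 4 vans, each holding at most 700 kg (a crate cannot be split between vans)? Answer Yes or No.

A valid assignment using 4 vans:
  van 1: 550 + 125 = 675
  van 2: 450 + 200 = 650
  van 3: 375 + 200 + 125 = 700
  van 4: 175 + 75 = 250
Every load is within 700 kg, so 4 vans suffice.

Yes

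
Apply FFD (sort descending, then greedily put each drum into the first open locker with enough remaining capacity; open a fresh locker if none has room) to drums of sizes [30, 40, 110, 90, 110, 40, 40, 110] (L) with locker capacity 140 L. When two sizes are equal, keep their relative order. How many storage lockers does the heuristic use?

5

Sorted descending: 110, 110, 110, 90, 40, 40, 40, 30.
  110 → locker 1 (new)  [load 110/140]
  110 → locker 2 (new)  [load 110/140]
  110 → locker 3 (new)  [load 110/140]
  90 → locker 4 (new)  [load 90/140]
  40 → locker 4  [load 130/140]
  40 → locker 5 (new)  [load 40/140]
  40 → locker 5  [load 80/140]
  30 → locker 1  [load 140/140]
5 storage lockers opened.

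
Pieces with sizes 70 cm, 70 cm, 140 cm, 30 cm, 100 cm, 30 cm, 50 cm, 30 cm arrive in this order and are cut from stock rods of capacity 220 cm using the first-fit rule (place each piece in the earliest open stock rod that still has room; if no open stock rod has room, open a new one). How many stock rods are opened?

  70 → stock rod 1 (new)  [load 70/220]
  70 → stock rod 1  [load 140/220]
  140 → stock rod 2 (new)  [load 140/220]
  30 → stock rod 1  [load 170/220]
  100 → stock rod 3 (new)  [load 100/220]
  30 → stock rod 1  [load 200/220]
  50 → stock rod 2  [load 190/220]
  30 → stock rod 2  [load 220/220]
3 stock rods opened.

3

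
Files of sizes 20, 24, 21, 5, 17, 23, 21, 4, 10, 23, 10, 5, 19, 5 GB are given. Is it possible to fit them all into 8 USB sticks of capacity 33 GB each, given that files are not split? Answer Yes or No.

A valid assignment using 8 USB sticks:
  USB stick 1: 24 + 5 + 4 = 33
  USB stick 2: 23 + 10 = 33
  USB stick 3: 23 + 10 = 33
  USB stick 4: 21 + 5 + 5 = 31
  USB stick 5: 21 = 21
  USB stick 6: 20 = 20
  USB stick 7: 19 = 19
  USB stick 8: 17 = 17
Every load is within 33 GB, so 8 USB sticks suffice.

Yes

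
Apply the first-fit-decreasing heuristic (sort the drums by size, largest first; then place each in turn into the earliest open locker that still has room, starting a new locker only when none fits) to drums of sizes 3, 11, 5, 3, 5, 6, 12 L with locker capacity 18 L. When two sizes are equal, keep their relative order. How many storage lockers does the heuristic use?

3

Sorted descending: 12, 11, 6, 5, 5, 3, 3.
  12 → locker 1 (new)  [load 12/18]
  11 → locker 2 (new)  [load 11/18]
  6 → locker 1  [load 18/18]
  5 → locker 2  [load 16/18]
  5 → locker 3 (new)  [load 5/18]
  3 → locker 3  [load 8/18]
  3 → locker 3  [load 11/18]
3 storage lockers opened.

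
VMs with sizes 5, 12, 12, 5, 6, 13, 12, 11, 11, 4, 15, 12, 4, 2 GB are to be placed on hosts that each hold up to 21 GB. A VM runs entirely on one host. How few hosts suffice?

8

Total = 15 + 13 + 12 + 12 + 12 + 12 + 11 + 11 + 6 + 5 + 5 + 4 + 4 + 2 = 124 GB.
Lower bound: ⌈124/21⌉ = 6 hosts.
Also, 8 VMs each exceed 21/2 GB, and no two of those can share a host, so at least 8 hosts are needed.
A packing using 8 hosts:
  host 1: 15 + 6 = 21
  host 2: 13 + 5 + 2 = 20
  host 3: 12 + 5 + 4 = 21
  host 4: 12 + 4 = 16
  host 5: 12 = 12
  host 6: 12 = 12
  host 7: 11 = 11
  host 8: 11 = 11
This matches the lower bound, so 8 is optimal.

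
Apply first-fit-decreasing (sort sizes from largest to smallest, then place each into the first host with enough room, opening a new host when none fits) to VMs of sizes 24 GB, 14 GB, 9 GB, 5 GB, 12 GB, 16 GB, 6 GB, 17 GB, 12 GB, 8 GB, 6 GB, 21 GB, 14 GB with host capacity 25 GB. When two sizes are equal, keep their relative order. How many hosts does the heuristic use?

Sorted descending: 24, 21, 17, 16, 14, 14, 12, 12, 9, 8, 6, 6, 5.
  24 → host 1 (new)  [load 24/25]
  21 → host 2 (new)  [load 21/25]
  17 → host 3 (new)  [load 17/25]
  16 → host 4 (new)  [load 16/25]
  14 → host 5 (new)  [load 14/25]
  14 → host 6 (new)  [load 14/25]
  12 → host 7 (new)  [load 12/25]
  12 → host 7  [load 24/25]
  9 → host 4  [load 25/25]
  8 → host 3  [load 25/25]
  6 → host 5  [load 20/25]
  6 → host 6  [load 20/25]
  5 → host 5  [load 25/25]
7 hosts opened.

7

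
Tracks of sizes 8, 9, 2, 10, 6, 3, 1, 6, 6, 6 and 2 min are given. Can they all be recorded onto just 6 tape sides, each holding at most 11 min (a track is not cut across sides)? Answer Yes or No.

No

Total = 59 min; ⌈59/11⌉ = 6.
7 tracks each exceed half the capacity and cannot share a side, forcing at least 7 tape sides.
At least 7 tape sides are required, but only 6 are allowed.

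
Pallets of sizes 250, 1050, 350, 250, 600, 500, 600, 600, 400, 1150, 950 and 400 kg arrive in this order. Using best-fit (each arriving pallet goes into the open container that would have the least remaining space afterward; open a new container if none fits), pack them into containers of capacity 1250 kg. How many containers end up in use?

7

  250 → container 1 (new)  [load 250/1250]
  1050 → container 2 (new)  [load 1050/1250]
  350 → container 1  [load 600/1250]
  250 → container 1  [load 850/1250]
  600 → container 3 (new)  [load 600/1250]
  500 → container 3  [load 1100/1250]
  600 → container 4 (new)  [load 600/1250]
  600 → container 4  [load 1200/1250]
  400 → container 1  [load 1250/1250]
  1150 → container 5 (new)  [load 1150/1250]
  950 → container 6 (new)  [load 950/1250]
  400 → container 7 (new)  [load 400/1250]
7 containers opened.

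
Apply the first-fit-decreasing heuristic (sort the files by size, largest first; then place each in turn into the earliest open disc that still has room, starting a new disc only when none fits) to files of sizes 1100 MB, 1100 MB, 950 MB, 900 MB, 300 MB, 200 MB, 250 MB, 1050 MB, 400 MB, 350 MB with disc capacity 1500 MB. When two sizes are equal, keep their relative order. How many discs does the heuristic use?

5

Sorted descending: 1100, 1100, 1050, 950, 900, 400, 350, 300, 250, 200.
  1100 → disc 1 (new)  [load 1100/1500]
  1100 → disc 2 (new)  [load 1100/1500]
  1050 → disc 3 (new)  [load 1050/1500]
  950 → disc 4 (new)  [load 950/1500]
  900 → disc 5 (new)  [load 900/1500]
  400 → disc 1  [load 1500/1500]
  350 → disc 2  [load 1450/1500]
  300 → disc 3  [load 1350/1500]
  250 → disc 4  [load 1200/1500]
  200 → disc 4  [load 1400/1500]
5 discs opened.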